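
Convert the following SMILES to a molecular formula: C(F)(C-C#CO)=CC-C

Heavy atoms from the SMILES: 7 C, 1 F, 1 O.
Implicit hydrogens by atom environment:
  3 × C: no H
  2 × C: 2 H each → 4
  1 × C: 3 H
  1 × C: 1 H
  1 × F: no H
  1 × O: 1 H
  Total hydrogens = 9.
Molecular formula: C7H9FO

C7H9FO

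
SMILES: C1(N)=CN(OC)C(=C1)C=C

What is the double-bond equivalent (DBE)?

4

Molecular formula from the SMILES: C7H10N2O.
DoU = (2C + 2 + N − H − X)/2 = (2·7 + 2 + 2 − 10 − 0)/2 = 8/2 = 4.
(Structurally: 1 ring(s) + 3 π bond(s) = 4.)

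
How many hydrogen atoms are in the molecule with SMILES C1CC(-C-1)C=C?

Hydrogens are implicit in SMILES; fill each atom to its normal valence:
  4 × C: 2 H each → 8
  2 × C: 1 H each → 2
  Total hydrogens = 10.

10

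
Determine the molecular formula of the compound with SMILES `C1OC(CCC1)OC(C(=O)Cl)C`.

C8H13ClO3

Heavy atoms from the SMILES: 8 C, 1 Cl, 3 O.
Implicit hydrogens by atom environment:
  4 × C: 2 H each → 8
  3 × O: no H
  2 × C: 1 H each → 2
  1 × C: 3 H
  1 × C: no H
  1 × Cl: no H
  Total hydrogens = 13.
Molecular formula: C8H13ClO3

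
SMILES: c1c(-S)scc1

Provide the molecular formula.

C4H4S2

Heavy atoms from the SMILES: 4 C, 2 S.
Implicit hydrogens by atom environment:
  3 × C (aromatic): 1 H each → 3
  1 × C (aromatic): no H
  1 × S: 1 H
  1 × S (aromatic): no H
  Total hydrogens = 4.
Molecular formula: C4H4S2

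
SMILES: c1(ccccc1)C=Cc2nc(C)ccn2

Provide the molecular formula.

Heavy atoms from the SMILES: 13 C, 2 N.
Implicit hydrogens by atom environment:
  7 × C (aromatic): 1 H each → 7
  3 × C (aromatic): no H
  2 × C: 1 H each → 2
  2 × N (aromatic): no H
  1 × C: 3 H
  Total hydrogens = 12.
Molecular formula: C13H12N2

C13H12N2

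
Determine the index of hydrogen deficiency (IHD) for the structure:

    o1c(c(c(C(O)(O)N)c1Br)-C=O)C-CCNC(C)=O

5

Molecular formula from the SMILES: C11H15BrN2O5.
DoU = (2C + 2 + N − H − X)/2 = (2·11 + 2 + 2 − 15 − 1)/2 = 10/2 = 5.
(Structurally: 1 ring(s) + 4 π bond(s) = 5.)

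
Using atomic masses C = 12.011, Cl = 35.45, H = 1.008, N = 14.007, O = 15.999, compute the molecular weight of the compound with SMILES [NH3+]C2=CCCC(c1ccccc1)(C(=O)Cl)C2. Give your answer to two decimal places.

Molecular formula: C13H15ClNO+.
M = 13×12.011 + 1×35.45 + 15×1.008 + 1×14.007 + 1×15.999 = 236.72 g/mol.

236.72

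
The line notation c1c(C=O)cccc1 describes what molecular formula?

C7H6O

Heavy atoms from the SMILES: 7 C, 1 O.
Implicit hydrogens by atom environment:
  5 × C (aromatic): 1 H each → 5
  1 × C: 1 H
  1 × C (aromatic): no H
  1 × O: no H
  Total hydrogens = 6.
Molecular formula: C7H6O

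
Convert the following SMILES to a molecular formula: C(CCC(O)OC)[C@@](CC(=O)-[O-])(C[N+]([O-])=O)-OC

Heavy atoms from the SMILES: 10 C, 1 N, 7 O.
Implicit hydrogens by atom environment:
  5 × C: 2 H each → 10
  4 × O: no H
  2 × C: 3 H each → 6
  2 × C: no H
  2 × O (charge -1): no H
  1 × C: 1 H
  1 × N (charge +1): no H
  1 × O: 1 H
  Total hydrogens = 18.
Net charge -1.
Molecular formula: C10H18NO7-

C10H18NO7-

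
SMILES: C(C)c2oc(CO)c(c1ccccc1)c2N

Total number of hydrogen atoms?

Hydrogens are implicit in SMILES; fill each atom to its normal valence:
  5 × C (aromatic): 1 H each → 5
  5 × C (aromatic): no H
  2 × C: 2 H each → 4
  1 × C: 3 H
  1 × N: 2 H
  1 × O: 1 H
  1 × O (aromatic): no H
  Total hydrogens = 15.

15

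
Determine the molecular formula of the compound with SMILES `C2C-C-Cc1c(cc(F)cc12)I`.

C10H10FI

Heavy atoms from the SMILES: 10 C, 1 F, 1 I.
Implicit hydrogens by atom environment:
  4 × C: 2 H each → 8
  4 × C (aromatic): no H
  2 × C (aromatic): 1 H each → 2
  1 × F: no H
  1 × I: no H
  Total hydrogens = 10.
Molecular formula: C10H10FI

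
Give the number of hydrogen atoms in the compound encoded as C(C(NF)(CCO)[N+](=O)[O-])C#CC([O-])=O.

Hydrogens are implicit in SMILES; fill each atom to its normal valence:
  4 × C: no H
  3 × C: 2 H each → 6
  2 × O: no H
  2 × O (charge -1): no H
  1 × F: no H
  1 × N: 1 H
  1 × N (charge +1): no H
  1 × O: 1 H
  Total hydrogens = 8.

8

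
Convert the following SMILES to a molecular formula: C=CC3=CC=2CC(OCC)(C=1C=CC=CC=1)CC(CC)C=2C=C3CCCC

C26H34O

Heavy atoms from the SMILES: 26 C, 1 O.
Implicit hydrogens by atom environment:
  8 × C: 2 H each → 16
  7 × C (aromatic): 1 H each → 7
  5 × C (aromatic): no H
  3 × C: 3 H each → 9
  2 × C: 1 H each → 2
  1 × C: no H
  1 × O: no H
  Total hydrogens = 34.
Molecular formula: C26H34O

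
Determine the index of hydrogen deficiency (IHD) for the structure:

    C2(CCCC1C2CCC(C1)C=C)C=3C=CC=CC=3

7

Molecular formula from the SMILES: C18H24.
DoU = (2C + 2 + N − H − X)/2 = (2·18 + 2 + 0 − 24 − 0)/2 = 14/2 = 7.
(Structurally: 3 ring(s) + 4 π bond(s) = 7.)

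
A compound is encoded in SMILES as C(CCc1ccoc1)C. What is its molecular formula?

Heavy atoms from the SMILES: 8 C, 1 O.
Implicit hydrogens by atom environment:
  3 × C: 2 H each → 6
  3 × C (aromatic): 1 H each → 3
  1 × C: 3 H
  1 × C (aromatic): no H
  1 × O (aromatic): no H
  Total hydrogens = 12.
Molecular formula: C8H12O

C8H12O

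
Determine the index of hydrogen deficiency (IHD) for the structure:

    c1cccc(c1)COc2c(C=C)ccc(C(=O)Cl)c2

Molecular formula from the SMILES: C16H13ClO2.
DoU = (2C + 2 + N − H − X)/2 = (2·16 + 2 + 0 − 13 − 1)/2 = 20/2 = 10.
(Structurally: 2 ring(s) + 8 π bond(s) = 10.)

10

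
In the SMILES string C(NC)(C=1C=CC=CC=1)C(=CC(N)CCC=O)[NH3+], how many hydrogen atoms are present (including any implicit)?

Hydrogens are implicit in SMILES; fill each atom to its normal valence:
  5 × C (aromatic): 1 H each → 5
  4 × C: 1 H each → 4
  2 × C: 2 H each → 4
  1 × C: 3 H
  1 × C: no H
  1 × C (aromatic): no H
  1 × N (charge +1): 3 H
  1 × N: 2 H
  1 × N: 1 H
  1 × O: no H
  Total hydrogens = 22.

22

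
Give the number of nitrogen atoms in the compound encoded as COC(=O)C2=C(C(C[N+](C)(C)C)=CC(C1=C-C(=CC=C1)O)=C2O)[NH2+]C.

2

The symbol for nitrogen appears 2 times in the SMILES.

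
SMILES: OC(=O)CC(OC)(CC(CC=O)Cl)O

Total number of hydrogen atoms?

Hydrogens are implicit in SMILES; fill each atom to its normal valence:
  3 × C: 2 H each → 6
  3 × O: no H
  2 × C: 1 H each → 2
  2 × C: no H
  2 × O: 1 H each → 2
  1 × C: 3 H
  1 × Cl: no H
  Total hydrogens = 13.

13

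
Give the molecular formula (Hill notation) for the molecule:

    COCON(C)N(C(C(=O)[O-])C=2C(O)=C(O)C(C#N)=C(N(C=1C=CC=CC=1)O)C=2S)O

Heavy atoms from the SMILES: 18 C, 4 N, 8 O, 1 S.
Implicit hydrogens by atom environment:
  7 × C (aromatic): no H
  5 × C (aromatic): 1 H each → 5
  4 × N: no H
  4 × O: 1 H each → 4
  3 × O: no H
  2 × C: 3 H each → 6
  2 × C: no H
  1 × C: 2 H
  1 × C: 1 H
  1 × O (charge -1): no H
  1 × S: 1 H
  Total hydrogens = 19.
Net charge -1.
Molecular formula: C18H19N4O8S-

C18H19N4O8S-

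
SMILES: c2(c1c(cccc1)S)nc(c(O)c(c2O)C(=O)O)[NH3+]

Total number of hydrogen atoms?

Hydrogens are implicit in SMILES; fill each atom to its normal valence:
  7 × C (aromatic): no H
  4 × C (aromatic): 1 H each → 4
  3 × O: 1 H each → 3
  1 × C: no H
  1 × N (charge +1): 3 H
  1 × N (aromatic): no H
  1 × O: no H
  1 × S: 1 H
  Total hydrogens = 11.

11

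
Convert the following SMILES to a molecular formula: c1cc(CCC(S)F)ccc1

C9H11FS

Heavy atoms from the SMILES: 9 C, 1 F, 1 S.
Implicit hydrogens by atom environment:
  5 × C (aromatic): 1 H each → 5
  2 × C: 2 H each → 4
  1 × C: 1 H
  1 × C (aromatic): no H
  1 × F: no H
  1 × S: 1 H
  Total hydrogens = 11.
Molecular formula: C9H11FS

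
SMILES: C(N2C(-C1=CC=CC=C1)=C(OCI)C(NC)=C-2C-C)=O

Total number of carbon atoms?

The symbol for carbon appears 15 times in the SMILES.

15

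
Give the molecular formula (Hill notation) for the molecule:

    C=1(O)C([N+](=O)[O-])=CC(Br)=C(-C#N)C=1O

Heavy atoms from the SMILES: 1 Br, 7 C, 2 N, 4 O.
Implicit hydrogens by atom environment:
  5 × C (aromatic): no H
  2 × O: 1 H each → 2
  1 × Br: no H
  1 × C (aromatic): 1 H
  1 × C: no H
  1 × N (charge +1): no H
  1 × N: no H
  1 × O: no H
  1 × O (charge -1): no H
  Total hydrogens = 3.
Molecular formula: C7H3BrN2O4

C7H3BrN2O4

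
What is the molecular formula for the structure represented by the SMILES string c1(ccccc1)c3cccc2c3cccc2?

Heavy atoms from the SMILES: 16 C.
Implicit hydrogens by atom environment:
  12 × C (aromatic): 1 H each → 12
  4 × C (aromatic): no H
  Total hydrogens = 12.
Molecular formula: C16H12

C16H12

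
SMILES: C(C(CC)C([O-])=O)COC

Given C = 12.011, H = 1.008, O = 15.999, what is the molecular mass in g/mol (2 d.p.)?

Molecular formula: C7H13O3-.
M = 7×12.011 + 13×1.008 + 3×15.999 = 145.18 g/mol.

145.18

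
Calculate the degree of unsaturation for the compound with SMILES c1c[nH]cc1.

3

Molecular formula from the SMILES: C4H5N.
DoU = (2C + 2 + N − H − X)/2 = (2·4 + 2 + 1 − 5 − 0)/2 = 6/2 = 3.
(Structurally: 1 ring(s) + 2 π bond(s) = 3.)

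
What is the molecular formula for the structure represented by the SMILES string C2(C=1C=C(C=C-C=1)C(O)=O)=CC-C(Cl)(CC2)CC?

C15H17ClO2

Heavy atoms from the SMILES: 15 C, 1 Cl, 2 O.
Implicit hydrogens by atom environment:
  4 × C: 2 H each → 8
  4 × C (aromatic): 1 H each → 4
  3 × C: no H
  2 × C (aromatic): no H
  1 × C: 3 H
  1 × C: 1 H
  1 × Cl: no H
  1 × O: 1 H
  1 × O: no H
  Total hydrogens = 17.
Molecular formula: C15H17ClO2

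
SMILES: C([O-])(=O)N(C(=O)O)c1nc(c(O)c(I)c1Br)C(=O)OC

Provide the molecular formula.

Heavy atoms from the SMILES: 1 Br, 9 C, 1 I, 2 N, 7 O.
Implicit hydrogens by atom environment:
  5 × C (aromatic): no H
  4 × O: no H
  3 × C: no H
  2 × O: 1 H each → 2
  1 × Br: no H
  1 × C: 3 H
  1 × I: no H
  1 × N (aromatic): no H
  1 × N: no H
  1 × O (charge -1): no H
  Total hydrogens = 5.
Net charge -1.
Molecular formula: C9H5BrIN2O7-

C9H5BrIN2O7-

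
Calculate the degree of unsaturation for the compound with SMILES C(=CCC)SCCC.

1

Molecular formula from the SMILES: C7H14S.
DoU = (2C + 2 + N − H − X)/2 = (2·7 + 2 + 0 − 14 − 0)/2 = 2/2 = 1.
(Structurally: 0 ring(s) + 1 π bond(s) = 1.)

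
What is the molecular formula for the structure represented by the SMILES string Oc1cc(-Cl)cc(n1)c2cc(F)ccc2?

Heavy atoms from the SMILES: 11 C, 1 Cl, 1 F, 1 N, 1 O.
Implicit hydrogens by atom environment:
  6 × C (aromatic): 1 H each → 6
  5 × C (aromatic): no H
  1 × Cl: no H
  1 × F: no H
  1 × N (aromatic): no H
  1 × O: 1 H
  Total hydrogens = 7.
Molecular formula: C11H7ClFNO

C11H7ClFNO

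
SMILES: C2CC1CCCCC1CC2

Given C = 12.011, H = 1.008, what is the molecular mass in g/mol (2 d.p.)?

138.25

Molecular formula: C10H18.
M = 10×12.011 + 18×1.008 = 138.25 g/mol.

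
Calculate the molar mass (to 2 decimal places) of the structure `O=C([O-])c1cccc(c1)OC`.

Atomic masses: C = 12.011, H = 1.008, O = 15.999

Molecular formula: C8H7O3-.
M = 8×12.011 + 7×1.008 + 3×15.999 = 151.14 g/mol.

151.14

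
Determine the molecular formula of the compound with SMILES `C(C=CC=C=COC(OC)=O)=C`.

Heavy atoms from the SMILES: 9 C, 3 O.
Implicit hydrogens by atom environment:
  5 × C: 1 H each → 5
  3 × O: no H
  2 × C: no H
  1 × C: 3 H
  1 × C: 2 H
  Total hydrogens = 10.
Molecular formula: C9H10O3

C9H10O3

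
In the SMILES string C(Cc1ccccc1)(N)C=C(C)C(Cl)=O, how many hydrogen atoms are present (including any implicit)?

Hydrogens are implicit in SMILES; fill each atom to its normal valence:
  5 × C (aromatic): 1 H each → 5
  2 × C: 1 H each → 2
  2 × C: no H
  1 × C: 3 H
  1 × C: 2 H
  1 × C (aromatic): no H
  1 × Cl: no H
  1 × N: 2 H
  1 × O: no H
  Total hydrogens = 14.

14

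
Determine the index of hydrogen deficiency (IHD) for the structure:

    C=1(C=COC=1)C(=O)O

Molecular formula from the SMILES: C5H4O3.
DoU = (2C + 2 + N − H − X)/2 = (2·5 + 2 + 0 − 4 − 0)/2 = 8/2 = 4.
(Structurally: 1 ring(s) + 3 π bond(s) = 4.)

4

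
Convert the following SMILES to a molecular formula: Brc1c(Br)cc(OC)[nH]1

C5H5Br2NO

Heavy atoms from the SMILES: 2 Br, 5 C, 1 N, 1 O.
Implicit hydrogens by atom environment:
  3 × C (aromatic): no H
  2 × Br: no H
  1 × C: 3 H
  1 × C (aromatic): 1 H
  1 × N (aromatic): 1 H
  1 × O: no H
  Total hydrogens = 5.
Molecular formula: C5H5Br2NO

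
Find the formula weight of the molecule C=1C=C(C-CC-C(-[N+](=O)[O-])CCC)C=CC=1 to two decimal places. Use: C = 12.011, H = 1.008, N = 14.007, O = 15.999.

221.30

Molecular formula: C13H19NO2.
M = 13×12.011 + 19×1.008 + 1×14.007 + 2×15.999 = 221.30 g/mol.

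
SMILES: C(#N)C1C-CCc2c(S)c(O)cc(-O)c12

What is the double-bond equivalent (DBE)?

Molecular formula from the SMILES: C11H11NO2S.
DoU = (2C + 2 + N − H − X)/2 = (2·11 + 2 + 1 − 11 − 0)/2 = 14/2 = 7.
(Structurally: 2 ring(s) + 5 π bond(s) = 7.)

7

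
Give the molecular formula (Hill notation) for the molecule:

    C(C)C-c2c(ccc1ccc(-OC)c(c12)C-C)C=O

C17H20O2

Heavy atoms from the SMILES: 17 C, 2 O.
Implicit hydrogens by atom environment:
  6 × C (aromatic): no H
  4 × C (aromatic): 1 H each → 4
  3 × C: 3 H each → 9
  3 × C: 2 H each → 6
  2 × O: no H
  1 × C: 1 H
  Total hydrogens = 20.
Molecular formula: C17H20O2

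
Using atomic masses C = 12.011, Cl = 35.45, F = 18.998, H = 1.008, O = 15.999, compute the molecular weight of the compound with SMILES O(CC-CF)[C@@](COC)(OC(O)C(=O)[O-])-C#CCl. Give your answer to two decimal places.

283.66

Molecular formula: C10H13ClFO6-.
M = 10×12.011 + 1×35.45 + 1×18.998 + 13×1.008 + 6×15.999 = 283.66 g/mol.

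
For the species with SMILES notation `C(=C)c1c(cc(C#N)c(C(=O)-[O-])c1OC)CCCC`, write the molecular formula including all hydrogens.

Heavy atoms from the SMILES: 15 C, 1 N, 3 O.
Implicit hydrogens by atom environment:
  5 × C (aromatic): no H
  4 × C: 2 H each → 8
  2 × C: 3 H each → 6
  2 × C: no H
  2 × O: no H
  1 × C (aromatic): 1 H
  1 × C: 1 H
  1 × N: no H
  1 × O (charge -1): no H
  Total hydrogens = 16.
Net charge -1.
Molecular formula: C15H16NO3-

C15H16NO3-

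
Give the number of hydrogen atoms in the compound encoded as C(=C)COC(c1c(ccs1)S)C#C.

Hydrogens are implicit in SMILES; fill each atom to its normal valence:
  3 × C: 1 H each → 3
  2 × C: 2 H each → 4
  2 × C (aromatic): 1 H each → 2
  2 × C (aromatic): no H
  1 × C: no H
  1 × O: no H
  1 × S: 1 H
  1 × S (aromatic): no H
  Total hydrogens = 10.

10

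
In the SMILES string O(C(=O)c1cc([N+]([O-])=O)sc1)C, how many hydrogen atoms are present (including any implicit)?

Hydrogens are implicit in SMILES; fill each atom to its normal valence:
  3 × O: no H
  2 × C (aromatic): 1 H each → 2
  2 × C (aromatic): no H
  1 × C: 3 H
  1 × C: no H
  1 × N (charge +1): no H
  1 × O (charge -1): no H
  1 × S (aromatic): no H
  Total hydrogens = 5.

5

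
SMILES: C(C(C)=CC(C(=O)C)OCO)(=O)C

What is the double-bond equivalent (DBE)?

3

Molecular formula from the SMILES: C9H14O4.
DoU = (2C + 2 + N − H − X)/2 = (2·9 + 2 + 0 − 14 − 0)/2 = 6/2 = 3.
(Structurally: 0 ring(s) + 3 π bond(s) = 3.)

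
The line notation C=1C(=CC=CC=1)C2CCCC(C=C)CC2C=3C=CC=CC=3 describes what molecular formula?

C21H24

Heavy atoms from the SMILES: 21 C.
Implicit hydrogens by atom environment:
  10 × C (aromatic): 1 H each → 10
  5 × C: 2 H each → 10
  4 × C: 1 H each → 4
  2 × C (aromatic): no H
  Total hydrogens = 24.
Molecular formula: C21H24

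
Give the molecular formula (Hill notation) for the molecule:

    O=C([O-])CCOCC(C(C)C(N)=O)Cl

C8H13ClNO4-

Heavy atoms from the SMILES: 8 C, 1 Cl, 1 N, 4 O.
Implicit hydrogens by atom environment:
  3 × C: 2 H each → 6
  3 × O: no H
  2 × C: 1 H each → 2
  2 × C: no H
  1 × C: 3 H
  1 × Cl: no H
  1 × N: 2 H
  1 × O (charge -1): no H
  Total hydrogens = 13.
Net charge -1.
Molecular formula: C8H13ClNO4-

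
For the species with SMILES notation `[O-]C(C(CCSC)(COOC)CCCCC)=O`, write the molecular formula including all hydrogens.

C12H23O4S-

Heavy atoms from the SMILES: 12 C, 4 O, 1 S.
Implicit hydrogens by atom environment:
  7 × C: 2 H each → 14
  3 × C: 3 H each → 9
  3 × O: no H
  2 × C: no H
  1 × O (charge -1): no H
  1 × S: no H
  Total hydrogens = 23.
Net charge -1.
Molecular formula: C12H23O4S-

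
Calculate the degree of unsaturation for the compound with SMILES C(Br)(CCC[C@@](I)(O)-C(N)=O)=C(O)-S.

Molecular formula from the SMILES: C7H11BrINO3S.
DoU = (2C + 2 + N − H − X)/2 = (2·7 + 2 + 1 − 11 − 2)/2 = 4/2 = 2.
(Structurally: 0 ring(s) + 2 π bond(s) = 2.)

2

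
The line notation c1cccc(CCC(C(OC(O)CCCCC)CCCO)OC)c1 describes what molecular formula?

Heavy atoms from the SMILES: 20 C, 4 O.
Implicit hydrogens by atom environment:
  9 × C: 2 H each → 18
  5 × C (aromatic): 1 H each → 5
  3 × C: 1 H each → 3
  2 × C: 3 H each → 6
  2 × O: 1 H each → 2
  2 × O: no H
  1 × C (aromatic): no H
  Total hydrogens = 34.
Molecular formula: C20H34O4

C20H34O4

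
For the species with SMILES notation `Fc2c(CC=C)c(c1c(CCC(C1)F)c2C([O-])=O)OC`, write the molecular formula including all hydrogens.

C15H15F2O3-

Heavy atoms from the SMILES: 15 C, 2 F, 3 O.
Implicit hydrogens by atom environment:
  6 × C (aromatic): no H
  5 × C: 2 H each → 10
  2 × C: 1 H each → 2
  2 × F: no H
  2 × O: no H
  1 × C: 3 H
  1 × C: no H
  1 × O (charge -1): no H
  Total hydrogens = 15.
Net charge -1.
Molecular formula: C15H15F2O3-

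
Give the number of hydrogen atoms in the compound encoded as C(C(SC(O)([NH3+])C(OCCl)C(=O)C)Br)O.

Hydrogens are implicit in SMILES; fill each atom to its normal valence:
  2 × C: 2 H each → 4
  2 × C: 1 H each → 2
  2 × C: no H
  2 × O: 1 H each → 2
  2 × O: no H
  1 × Br: no H
  1 × C: 3 H
  1 × Cl: no H
  1 × N (charge +1): 3 H
  1 × S: no H
  Total hydrogens = 14.

14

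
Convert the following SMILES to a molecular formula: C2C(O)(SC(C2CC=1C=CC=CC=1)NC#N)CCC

C15H20N2OS

Heavy atoms from the SMILES: 15 C, 2 N, 1 O, 1 S.
Implicit hydrogens by atom environment:
  5 × C (aromatic): 1 H each → 5
  4 × C: 2 H each → 8
  2 × C: 1 H each → 2
  2 × C: no H
  1 × C: 3 H
  1 × C (aromatic): no H
  1 × N: 1 H
  1 × N: no H
  1 × O: 1 H
  1 × S: no H
  Total hydrogens = 20.
Molecular formula: C15H20N2OS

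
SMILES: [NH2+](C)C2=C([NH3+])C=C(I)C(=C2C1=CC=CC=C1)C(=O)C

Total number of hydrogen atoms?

17

Hydrogens are implicit in SMILES; fill each atom to its normal valence:
  6 × C (aromatic): 1 H each → 6
  6 × C (aromatic): no H
  2 × C: 3 H each → 6
  1 × C: no H
  1 × I: no H
  1 × N (charge +1): 3 H
  1 × N (charge +1): 2 H
  1 × O: no H
  Total hydrogens = 17.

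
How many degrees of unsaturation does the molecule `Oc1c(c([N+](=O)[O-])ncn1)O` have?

Molecular formula from the SMILES: C4H3N3O4.
DoU = (2C + 2 + N − H − X)/2 = (2·4 + 2 + 3 − 3 − 0)/2 = 10/2 = 5.
(Structurally: 1 ring(s) + 4 π bond(s) = 5.)

5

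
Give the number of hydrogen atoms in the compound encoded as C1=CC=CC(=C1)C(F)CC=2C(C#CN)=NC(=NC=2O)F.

Hydrogens are implicit in SMILES; fill each atom to its normal valence:
  5 × C (aromatic): 1 H each → 5
  5 × C (aromatic): no H
  2 × C: no H
  2 × F: no H
  2 × N (aromatic): no H
  1 × C: 2 H
  1 × C: 1 H
  1 × N: 2 H
  1 × O: 1 H
  Total hydrogens = 11.

11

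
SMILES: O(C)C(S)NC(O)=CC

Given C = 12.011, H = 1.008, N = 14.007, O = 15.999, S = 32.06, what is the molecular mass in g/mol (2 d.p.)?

149.21

Molecular formula: C5H11NO2S.
M = 5×12.011 + 11×1.008 + 1×14.007 + 2×15.999 + 1×32.06 = 149.21 g/mol.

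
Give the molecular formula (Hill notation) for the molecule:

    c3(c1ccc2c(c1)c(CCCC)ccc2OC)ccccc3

Heavy atoms from the SMILES: 21 C, 1 O.
Implicit hydrogens by atom environment:
  10 × C (aromatic): 1 H each → 10
  6 × C (aromatic): no H
  3 × C: 2 H each → 6
  2 × C: 3 H each → 6
  1 × O: no H
  Total hydrogens = 22.
Molecular formula: C21H22O

C21H22O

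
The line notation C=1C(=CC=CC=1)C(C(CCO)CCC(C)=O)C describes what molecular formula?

Heavy atoms from the SMILES: 15 C, 2 O.
Implicit hydrogens by atom environment:
  5 × C (aromatic): 1 H each → 5
  4 × C: 2 H each → 8
  2 × C: 3 H each → 6
  2 × C: 1 H each → 2
  1 × C (aromatic): no H
  1 × C: no H
  1 × O: 1 H
  1 × O: no H
  Total hydrogens = 22.
Molecular formula: C15H22O2

C15H22O2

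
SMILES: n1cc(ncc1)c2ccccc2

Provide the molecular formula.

Heavy atoms from the SMILES: 10 C, 2 N.
Implicit hydrogens by atom environment:
  8 × C (aromatic): 1 H each → 8
  2 × C (aromatic): no H
  2 × N (aromatic): no H
  Total hydrogens = 8.
Molecular formula: C10H8N2

C10H8N2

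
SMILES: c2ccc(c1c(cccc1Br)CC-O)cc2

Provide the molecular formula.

C14H13BrO

Heavy atoms from the SMILES: 1 Br, 14 C, 1 O.
Implicit hydrogens by atom environment:
  8 × C (aromatic): 1 H each → 8
  4 × C (aromatic): no H
  2 × C: 2 H each → 4
  1 × Br: no H
  1 × O: 1 H
  Total hydrogens = 13.
Molecular formula: C14H13BrO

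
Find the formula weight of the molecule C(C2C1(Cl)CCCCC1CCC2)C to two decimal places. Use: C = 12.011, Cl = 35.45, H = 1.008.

200.75

Molecular formula: C12H21Cl.
M = 12×12.011 + 1×35.45 + 21×1.008 = 200.75 g/mol.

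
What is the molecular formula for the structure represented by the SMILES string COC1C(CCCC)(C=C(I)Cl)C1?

C10H16ClIO

Heavy atoms from the SMILES: 10 C, 1 Cl, 1 I, 1 O.
Implicit hydrogens by atom environment:
  4 × C: 2 H each → 8
  2 × C: 3 H each → 6
  2 × C: 1 H each → 2
  2 × C: no H
  1 × Cl: no H
  1 × I: no H
  1 × O: no H
  Total hydrogens = 16.
Molecular formula: C10H16ClIO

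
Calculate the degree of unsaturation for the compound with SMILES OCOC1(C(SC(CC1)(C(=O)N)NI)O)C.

2

Molecular formula from the SMILES: C8H15IN2O4S.
DoU = (2C + 2 + N − H − X)/2 = (2·8 + 2 + 2 − 15 − 1)/2 = 4/2 = 2.
(Structurally: 1 ring(s) + 1 π bond(s) = 2.)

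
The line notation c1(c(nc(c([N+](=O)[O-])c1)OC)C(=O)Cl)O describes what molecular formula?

C7H5ClN2O5

Heavy atoms from the SMILES: 7 C, 1 Cl, 2 N, 5 O.
Implicit hydrogens by atom environment:
  4 × C (aromatic): no H
  3 × O: no H
  1 × C: 3 H
  1 × C (aromatic): 1 H
  1 × C: no H
  1 × Cl: no H
  1 × N (aromatic): no H
  1 × N (charge +1): no H
  1 × O: 1 H
  1 × O (charge -1): no H
  Total hydrogens = 5.
Molecular formula: C7H5ClN2O5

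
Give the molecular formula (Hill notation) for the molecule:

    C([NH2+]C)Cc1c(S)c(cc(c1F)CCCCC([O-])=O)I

Heavy atoms from the SMILES: 14 C, 1 F, 1 I, 1 N, 2 O, 1 S.
Implicit hydrogens by atom environment:
  6 × C: 2 H each → 12
  5 × C (aromatic): no H
  1 × C: 3 H
  1 × C (aromatic): 1 H
  1 × C: no H
  1 × F: no H
  1 × I: no H
  1 × N (charge +1): 2 H
  1 × O: no H
  1 × O (charge -1): no H
  1 × S: 1 H
  Total hydrogens = 19.
Molecular formula: C14H19FINO2S

C14H19FINO2S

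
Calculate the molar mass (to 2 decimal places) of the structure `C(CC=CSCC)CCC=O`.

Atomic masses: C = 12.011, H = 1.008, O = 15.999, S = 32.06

172.29

Molecular formula: C9H16OS.
M = 9×12.011 + 16×1.008 + 1×15.999 + 1×32.06 = 172.29 g/mol.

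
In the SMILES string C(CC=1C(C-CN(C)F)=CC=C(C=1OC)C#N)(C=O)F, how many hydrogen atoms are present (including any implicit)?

16

Hydrogens are implicit in SMILES; fill each atom to its normal valence:
  4 × C (aromatic): no H
  3 × C: 2 H each → 6
  2 × C: 3 H each → 6
  2 × C (aromatic): 1 H each → 2
  2 × C: 1 H each → 2
  2 × F: no H
  2 × N: no H
  2 × O: no H
  1 × C: no H
  Total hydrogens = 16.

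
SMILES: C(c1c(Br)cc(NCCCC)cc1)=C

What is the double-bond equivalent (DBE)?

5

Molecular formula from the SMILES: C12H16BrN.
DoU = (2C + 2 + N − H − X)/2 = (2·12 + 2 + 1 − 16 − 1)/2 = 10/2 = 5.
(Structurally: 1 ring(s) + 4 π bond(s) = 5.)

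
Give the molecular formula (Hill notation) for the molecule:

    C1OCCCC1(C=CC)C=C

Heavy atoms from the SMILES: 10 C, 1 O.
Implicit hydrogens by atom environment:
  5 × C: 2 H each → 10
  3 × C: 1 H each → 3
  1 × C: 3 H
  1 × C: no H
  1 × O: no H
  Total hydrogens = 16.
Molecular formula: C10H16O

C10H16O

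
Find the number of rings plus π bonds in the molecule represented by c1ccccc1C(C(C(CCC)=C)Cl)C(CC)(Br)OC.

Molecular formula from the SMILES: C17H24BrClO.
DoU = (2C + 2 + N − H − X)/2 = (2·17 + 2 + 0 − 24 − 2)/2 = 10/2 = 5.
(Structurally: 1 ring(s) + 4 π bond(s) = 5.)

5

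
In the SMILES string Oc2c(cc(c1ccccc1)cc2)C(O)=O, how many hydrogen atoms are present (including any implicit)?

Hydrogens are implicit in SMILES; fill each atom to its normal valence:
  8 × C (aromatic): 1 H each → 8
  4 × C (aromatic): no H
  2 × O: 1 H each → 2
  1 × C: no H
  1 × O: no H
  Total hydrogens = 10.

10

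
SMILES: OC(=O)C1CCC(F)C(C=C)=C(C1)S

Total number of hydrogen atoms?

Hydrogens are implicit in SMILES; fill each atom to its normal valence:
  4 × C: 2 H each → 8
  3 × C: 1 H each → 3
  3 × C: no H
  1 × F: no H
  1 × O: 1 H
  1 × O: no H
  1 × S: 1 H
  Total hydrogens = 13.

13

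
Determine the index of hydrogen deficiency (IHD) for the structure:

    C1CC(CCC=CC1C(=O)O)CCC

Molecular formula from the SMILES: C12H20O2.
DoU = (2C + 2 + N − H − X)/2 = (2·12 + 2 + 0 − 20 − 0)/2 = 6/2 = 3.
(Structurally: 1 ring(s) + 2 π bond(s) = 3.)

3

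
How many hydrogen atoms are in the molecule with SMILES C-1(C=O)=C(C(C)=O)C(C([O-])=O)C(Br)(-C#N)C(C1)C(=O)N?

10

Hydrogens are implicit in SMILES; fill each atom to its normal valence:
  7 × C: no H
  4 × O: no H
  3 × C: 1 H each → 3
  1 × Br: no H
  1 × C: 3 H
  1 × C: 2 H
  1 × N: 2 H
  1 × N: no H
  1 × O (charge -1): no H
  Total hydrogens = 10.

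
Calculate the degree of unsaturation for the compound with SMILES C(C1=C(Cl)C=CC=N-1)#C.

6

Molecular formula from the SMILES: C7H4ClN.
DoU = (2C + 2 + N − H − X)/2 = (2·7 + 2 + 1 − 4 − 1)/2 = 12/2 = 6.
(Structurally: 1 ring(s) + 5 π bond(s) = 6.)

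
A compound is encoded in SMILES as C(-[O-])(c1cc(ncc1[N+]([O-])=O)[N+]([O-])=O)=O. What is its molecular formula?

Heavy atoms from the SMILES: 6 C, 3 N, 6 O.
Implicit hydrogens by atom environment:
  3 × C (aromatic): no H
  3 × O: no H
  3 × O (charge -1): no H
  2 × C (aromatic): 1 H each → 2
  2 × N (charge +1): no H
  1 × C: no H
  1 × N (aromatic): no H
  Total hydrogens = 2.
Net charge -1.
Molecular formula: C6H2N3O6-

C6H2N3O6-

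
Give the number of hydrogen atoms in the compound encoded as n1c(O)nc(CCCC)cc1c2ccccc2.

16

Hydrogens are implicit in SMILES; fill each atom to its normal valence:
  6 × C (aromatic): 1 H each → 6
  4 × C (aromatic): no H
  3 × C: 2 H each → 6
  2 × N (aromatic): no H
  1 × C: 3 H
  1 × O: 1 H
  Total hydrogens = 16.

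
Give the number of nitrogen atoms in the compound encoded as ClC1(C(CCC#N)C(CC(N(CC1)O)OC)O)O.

The symbol for nitrogen appears 2 times in the SMILES.

2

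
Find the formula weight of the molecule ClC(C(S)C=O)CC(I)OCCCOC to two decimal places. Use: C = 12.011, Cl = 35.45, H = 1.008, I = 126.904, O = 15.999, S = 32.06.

366.64

Molecular formula: C9H16ClIO3S.
M = 9×12.011 + 1×35.45 + 16×1.008 + 1×126.904 + 3×15.999 + 1×32.06 = 366.64 g/mol.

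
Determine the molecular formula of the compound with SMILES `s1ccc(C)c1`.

C5H6S

Heavy atoms from the SMILES: 5 C, 1 S.
Implicit hydrogens by atom environment:
  3 × C (aromatic): 1 H each → 3
  1 × C: 3 H
  1 × C (aromatic): no H
  1 × S (aromatic): no H
  Total hydrogens = 6.
Molecular formula: C5H6S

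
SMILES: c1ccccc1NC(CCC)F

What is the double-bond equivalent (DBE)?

Molecular formula from the SMILES: C10H14FN.
DoU = (2C + 2 + N − H − X)/2 = (2·10 + 2 + 1 − 14 − 1)/2 = 8/2 = 4.
(Structurally: 1 ring(s) + 3 π bond(s) = 4.)

4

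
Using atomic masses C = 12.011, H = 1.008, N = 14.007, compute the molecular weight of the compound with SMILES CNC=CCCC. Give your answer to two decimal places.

99.18

Molecular formula: C6H13N.
M = 6×12.011 + 13×1.008 + 1×14.007 = 99.18 g/mol.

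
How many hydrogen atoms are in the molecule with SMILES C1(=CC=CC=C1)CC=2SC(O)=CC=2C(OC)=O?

12

Hydrogens are implicit in SMILES; fill each atom to its normal valence:
  6 × C (aromatic): 1 H each → 6
  4 × C (aromatic): no H
  2 × O: no H
  1 × C: 3 H
  1 × C: 2 H
  1 × C: no H
  1 × O: 1 H
  1 × S (aromatic): no H
  Total hydrogens = 12.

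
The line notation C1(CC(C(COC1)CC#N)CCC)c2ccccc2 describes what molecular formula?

Heavy atoms from the SMILES: 17 C, 1 N, 1 O.
Implicit hydrogens by atom environment:
  6 × C: 2 H each → 12
  5 × C (aromatic): 1 H each → 5
  3 × C: 1 H each → 3
  1 × C: 3 H
  1 × C: no H
  1 × C (aromatic): no H
  1 × N: no H
  1 × O: no H
  Total hydrogens = 23.
Molecular formula: C17H23NO

C17H23NO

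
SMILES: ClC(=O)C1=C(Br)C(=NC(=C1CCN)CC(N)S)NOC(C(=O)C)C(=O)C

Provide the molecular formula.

C15H20BrClN4O4S

Heavy atoms from the SMILES: 1 Br, 15 C, 1 Cl, 4 N, 4 O, 1 S.
Implicit hydrogens by atom environment:
  5 × C (aromatic): no H
  4 × O: no H
  3 × C: 2 H each → 6
  3 × C: no H
  2 × C: 3 H each → 6
  2 × C: 1 H each → 2
  2 × N: 2 H each → 4
  1 × Br: no H
  1 × Cl: no H
  1 × N: 1 H
  1 × N (aromatic): no H
  1 × S: 1 H
  Total hydrogens = 20.
Molecular formula: C15H20BrClN4O4S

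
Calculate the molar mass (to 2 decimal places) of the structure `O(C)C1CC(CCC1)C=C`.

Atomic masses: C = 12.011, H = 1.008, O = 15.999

Molecular formula: C9H16O.
M = 9×12.011 + 16×1.008 + 1×15.999 = 140.23 g/mol.

140.23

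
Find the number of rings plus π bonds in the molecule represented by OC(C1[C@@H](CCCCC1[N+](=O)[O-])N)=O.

Molecular formula from the SMILES: C8H14N2O4.
DoU = (2C + 2 + N − H − X)/2 = (2·8 + 2 + 2 − 14 − 0)/2 = 6/2 = 3.
(Structurally: 1 ring(s) + 2 π bond(s) = 3.)

3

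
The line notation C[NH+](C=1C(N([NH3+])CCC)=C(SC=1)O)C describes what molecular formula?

Heavy atoms from the SMILES: 9 C, 3 N, 1 O, 1 S.
Implicit hydrogens by atom environment:
  3 × C: 3 H each → 9
  3 × C (aromatic): no H
  2 × C: 2 H each → 4
  1 × C (aromatic): 1 H
  1 × N (charge +1): 3 H
  1 × N (charge +1): 1 H
  1 × N: no H
  1 × O: 1 H
  1 × S (aromatic): no H
  Total hydrogens = 19.
Net charge +2.
Molecular formula: [C9H19N3OS]2+

[C9H19N3OS]2+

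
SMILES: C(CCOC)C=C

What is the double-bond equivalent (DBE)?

1

Molecular formula from the SMILES: C6H12O.
DoU = (2C + 2 + N − H − X)/2 = (2·6 + 2 + 0 − 12 − 0)/2 = 2/2 = 1.
(Structurally: 0 ring(s) + 1 π bond(s) = 1.)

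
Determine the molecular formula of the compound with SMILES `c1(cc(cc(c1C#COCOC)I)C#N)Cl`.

Heavy atoms from the SMILES: 11 C, 1 Cl, 1 I, 1 N, 2 O.
Implicit hydrogens by atom environment:
  4 × C (aromatic): no H
  3 × C: no H
  2 × C (aromatic): 1 H each → 2
  2 × O: no H
  1 × C: 3 H
  1 × C: 2 H
  1 × Cl: no H
  1 × I: no H
  1 × N: no H
  Total hydrogens = 7.
Molecular formula: C11H7ClINO2

C11H7ClINO2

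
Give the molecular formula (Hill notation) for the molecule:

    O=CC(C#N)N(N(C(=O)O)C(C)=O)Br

C6H6BrN3O4

Heavy atoms from the SMILES: 1 Br, 6 C, 3 N, 4 O.
Implicit hydrogens by atom environment:
  3 × C: no H
  3 × N: no H
  3 × O: no H
  2 × C: 1 H each → 2
  1 × Br: no H
  1 × C: 3 H
  1 × O: 1 H
  Total hydrogens = 6.
Molecular formula: C6H6BrN3O4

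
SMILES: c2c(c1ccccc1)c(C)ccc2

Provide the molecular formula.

C13H12

Heavy atoms from the SMILES: 13 C.
Implicit hydrogens by atom environment:
  9 × C (aromatic): 1 H each → 9
  3 × C (aromatic): no H
  1 × C: 3 H
  Total hydrogens = 12.
Molecular formula: C13H12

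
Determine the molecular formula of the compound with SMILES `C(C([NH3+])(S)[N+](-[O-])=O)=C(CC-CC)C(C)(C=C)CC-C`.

Heavy atoms from the SMILES: 14 C, 2 N, 2 O, 1 S.
Implicit hydrogens by atom environment:
  6 × C: 2 H each → 12
  3 × C: 3 H each → 9
  3 × C: no H
  2 × C: 1 H each → 2
  1 × N (charge +1): 3 H
  1 × N (charge +1): no H
  1 × O: no H
  1 × O (charge -1): no H
  1 × S: 1 H
  Total hydrogens = 27.
Net charge +1.
Molecular formula: C14H27N2O2S+

C14H27N2O2S+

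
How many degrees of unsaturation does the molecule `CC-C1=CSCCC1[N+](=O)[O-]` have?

3

Molecular formula from the SMILES: C7H11NO2S.
DoU = (2C + 2 + N − H − X)/2 = (2·7 + 2 + 1 − 11 − 0)/2 = 6/2 = 3.
(Structurally: 1 ring(s) + 2 π bond(s) = 3.)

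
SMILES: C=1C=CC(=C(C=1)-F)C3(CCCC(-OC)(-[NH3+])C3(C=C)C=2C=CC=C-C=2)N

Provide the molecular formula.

C21H26FN2O+

Heavy atoms from the SMILES: 21 C, 1 F, 2 N, 1 O.
Implicit hydrogens by atom environment:
  9 × C (aromatic): 1 H each → 9
  4 × C: 2 H each → 8
  3 × C: no H
  3 × C (aromatic): no H
  1 × C: 3 H
  1 × C: 1 H
  1 × F: no H
  1 × N (charge +1): 3 H
  1 × N: 2 H
  1 × O: no H
  Total hydrogens = 26.
Net charge +1.
Molecular formula: C21H26FN2O+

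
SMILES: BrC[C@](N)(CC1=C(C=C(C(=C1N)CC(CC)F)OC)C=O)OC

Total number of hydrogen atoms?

Hydrogens are implicit in SMILES; fill each atom to its normal valence:
  5 × C (aromatic): no H
  4 × C: 2 H each → 8
  3 × C: 3 H each → 9
  3 × O: no H
  2 × C: 1 H each → 2
  2 × N: 2 H each → 4
  1 × Br: no H
  1 × C (aromatic): 1 H
  1 × C: no H
  1 × F: no H
  Total hydrogens = 24.

24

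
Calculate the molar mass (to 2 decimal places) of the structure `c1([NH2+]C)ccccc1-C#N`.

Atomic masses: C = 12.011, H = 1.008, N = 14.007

Molecular formula: C8H9N2+.
M = 8×12.011 + 9×1.008 + 2×14.007 = 133.17 g/mol.

133.17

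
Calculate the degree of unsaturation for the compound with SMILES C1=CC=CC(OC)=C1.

4

Molecular formula from the SMILES: C7H8O.
DoU = (2C + 2 + N − H − X)/2 = (2·7 + 2 + 0 − 8 − 0)/2 = 8/2 = 4.
(Structurally: 1 ring(s) + 3 π bond(s) = 4.)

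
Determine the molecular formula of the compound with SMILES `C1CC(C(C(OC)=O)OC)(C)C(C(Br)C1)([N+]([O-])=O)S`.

C11H18BrNO5S

Heavy atoms from the SMILES: 1 Br, 11 C, 1 N, 5 O, 1 S.
Implicit hydrogens by atom environment:
  4 × O: no H
  3 × C: 3 H each → 9
  3 × C: 2 H each → 6
  3 × C: no H
  2 × C: 1 H each → 2
  1 × Br: no H
  1 × N (charge +1): no H
  1 × O (charge -1): no H
  1 × S: 1 H
  Total hydrogens = 18.
Molecular formula: C11H18BrNO5S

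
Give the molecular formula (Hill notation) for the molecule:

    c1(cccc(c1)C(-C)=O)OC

C9H10O2

Heavy atoms from the SMILES: 9 C, 2 O.
Implicit hydrogens by atom environment:
  4 × C (aromatic): 1 H each → 4
  2 × C: 3 H each → 6
  2 × C (aromatic): no H
  2 × O: no H
  1 × C: no H
  Total hydrogens = 10.
Molecular formula: C9H10O2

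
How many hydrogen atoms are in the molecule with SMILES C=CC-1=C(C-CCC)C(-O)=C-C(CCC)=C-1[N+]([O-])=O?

21

Hydrogens are implicit in SMILES; fill each atom to its normal valence:
  6 × C: 2 H each → 12
  5 × C (aromatic): no H
  2 × C: 3 H each → 6
  1 × C (aromatic): 1 H
  1 × C: 1 H
  1 × N (charge +1): no H
  1 × O: 1 H
  1 × O: no H
  1 × O (charge -1): no H
  Total hydrogens = 21.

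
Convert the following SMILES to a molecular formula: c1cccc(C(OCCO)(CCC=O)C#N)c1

Heavy atoms from the SMILES: 13 C, 1 N, 3 O.
Implicit hydrogens by atom environment:
  5 × C (aromatic): 1 H each → 5
  4 × C: 2 H each → 8
  2 × C: no H
  2 × O: no H
  1 × C: 1 H
  1 × C (aromatic): no H
  1 × N: no H
  1 × O: 1 H
  Total hydrogens = 15.
Molecular formula: C13H15NO3

C13H15NO3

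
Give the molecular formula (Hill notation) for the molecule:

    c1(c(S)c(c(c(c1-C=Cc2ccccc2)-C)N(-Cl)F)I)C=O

Heavy atoms from the SMILES: 16 C, 1 Cl, 1 F, 1 I, 1 N, 1 O, 1 S.
Implicit hydrogens by atom environment:
  7 × C (aromatic): no H
  5 × C (aromatic): 1 H each → 5
  3 × C: 1 H each → 3
  1 × C: 3 H
  1 × Cl: no H
  1 × F: no H
  1 × I: no H
  1 × N: no H
  1 × O: no H
  1 × S: 1 H
  Total hydrogens = 12.
Molecular formula: C16H12ClFINOS

C16H12ClFINOS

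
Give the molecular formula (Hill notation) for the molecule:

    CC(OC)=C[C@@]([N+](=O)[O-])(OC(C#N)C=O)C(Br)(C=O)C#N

C11H10BrN3O6

Heavy atoms from the SMILES: 1 Br, 11 C, 3 N, 6 O.
Implicit hydrogens by atom environment:
  5 × C: no H
  5 × O: no H
  4 × C: 1 H each → 4
  2 × C: 3 H each → 6
  2 × N: no H
  1 × Br: no H
  1 × N (charge +1): no H
  1 × O (charge -1): no H
  Total hydrogens = 10.
Molecular formula: C11H10BrN3O6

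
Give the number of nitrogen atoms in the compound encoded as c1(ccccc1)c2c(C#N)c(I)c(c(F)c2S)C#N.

The symbol for nitrogen appears 2 times in the SMILES.

2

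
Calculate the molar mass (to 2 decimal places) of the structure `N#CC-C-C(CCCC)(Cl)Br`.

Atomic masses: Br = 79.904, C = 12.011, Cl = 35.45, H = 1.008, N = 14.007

Molecular formula: C8H13BrClN.
M = 1×79.904 + 8×12.011 + 1×35.45 + 13×1.008 + 1×14.007 = 238.55 g/mol.

238.55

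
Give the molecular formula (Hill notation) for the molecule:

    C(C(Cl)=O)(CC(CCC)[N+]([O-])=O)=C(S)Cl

C8H11Cl2NO3S

Heavy atoms from the SMILES: 8 C, 2 Cl, 1 N, 3 O, 1 S.
Implicit hydrogens by atom environment:
  3 × C: 2 H each → 6
  3 × C: no H
  2 × Cl: no H
  2 × O: no H
  1 × C: 3 H
  1 × C: 1 H
  1 × N (charge +1): no H
  1 × O (charge -1): no H
  1 × S: 1 H
  Total hydrogens = 11.
Molecular formula: C8H11Cl2NO3S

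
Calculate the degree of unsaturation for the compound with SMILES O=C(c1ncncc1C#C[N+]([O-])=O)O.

Molecular formula from the SMILES: C7H3N3O4.
DoU = (2C + 2 + N − H − X)/2 = (2·7 + 2 + 3 − 3 − 0)/2 = 16/2 = 8.
(Structurally: 1 ring(s) + 7 π bond(s) = 8.)

8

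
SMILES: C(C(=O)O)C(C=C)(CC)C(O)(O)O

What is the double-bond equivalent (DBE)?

Molecular formula from the SMILES: C8H14O5.
DoU = (2C + 2 + N − H − X)/2 = (2·8 + 2 + 0 − 14 − 0)/2 = 4/2 = 2.
(Structurally: 0 ring(s) + 2 π bond(s) = 2.)

2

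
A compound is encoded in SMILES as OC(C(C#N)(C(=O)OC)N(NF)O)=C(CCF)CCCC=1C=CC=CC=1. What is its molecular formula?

Heavy atoms from the SMILES: 17 C, 2 F, 3 N, 4 O.
Implicit hydrogens by atom environment:
  5 × C: 2 H each → 10
  5 × C (aromatic): 1 H each → 5
  5 × C: no H
  2 × F: no H
  2 × N: no H
  2 × O: 1 H each → 2
  2 × O: no H
  1 × C: 3 H
  1 × C (aromatic): no H
  1 × N: 1 H
  Total hydrogens = 21.
Molecular formula: C17H21F2N3O4

C17H21F2N3O4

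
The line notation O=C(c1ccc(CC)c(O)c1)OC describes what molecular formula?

C10H12O3

Heavy atoms from the SMILES: 10 C, 3 O.
Implicit hydrogens by atom environment:
  3 × C (aromatic): 1 H each → 3
  3 × C (aromatic): no H
  2 × C: 3 H each → 6
  2 × O: no H
  1 × C: 2 H
  1 × C: no H
  1 × O: 1 H
  Total hydrogens = 12.
Molecular formula: C10H12O3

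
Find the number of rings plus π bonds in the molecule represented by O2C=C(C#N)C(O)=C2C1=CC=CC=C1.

9

Molecular formula from the SMILES: C11H7NO2.
DoU = (2C + 2 + N − H − X)/2 = (2·11 + 2 + 1 − 7 − 0)/2 = 18/2 = 9.
(Structurally: 2 ring(s) + 7 π bond(s) = 9.)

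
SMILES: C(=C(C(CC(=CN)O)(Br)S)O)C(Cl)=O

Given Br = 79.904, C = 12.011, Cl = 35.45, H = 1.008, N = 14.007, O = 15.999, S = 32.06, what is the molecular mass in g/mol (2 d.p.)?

302.57

Molecular formula: C7H9BrClNO3S.
M = 1×79.904 + 7×12.011 + 1×35.45 + 9×1.008 + 1×14.007 + 3×15.999 + 1×32.06 = 302.57 g/mol.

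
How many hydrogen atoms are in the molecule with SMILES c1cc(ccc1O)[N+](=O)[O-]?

5

Hydrogens are implicit in SMILES; fill each atom to its normal valence:
  4 × C (aromatic): 1 H each → 4
  2 × C (aromatic): no H
  1 × N (charge +1): no H
  1 × O: 1 H
  1 × O: no H
  1 × O (charge -1): no H
  Total hydrogens = 5.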